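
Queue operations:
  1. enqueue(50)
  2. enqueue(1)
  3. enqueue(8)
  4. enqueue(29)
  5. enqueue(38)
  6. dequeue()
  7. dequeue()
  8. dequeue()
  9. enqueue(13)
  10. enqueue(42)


enqueue(50) -> [50]
enqueue(1) -> [50, 1]
enqueue(8) -> [50, 1, 8]
enqueue(29) -> [50, 1, 8, 29]
enqueue(38) -> [50, 1, 8, 29, 38]
dequeue()->50, [1, 8, 29, 38]
dequeue()->1, [8, 29, 38]
dequeue()->8, [29, 38]
enqueue(13) -> [29, 38, 13]
enqueue(42) -> [29, 38, 13, 42]

Final queue: [29, 38, 13, 42]


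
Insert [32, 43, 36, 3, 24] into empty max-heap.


Insert 32: [32]
Insert 43: [43, 32]
Insert 36: [43, 32, 36]
Insert 3: [43, 32, 36, 3]
Insert 24: [43, 32, 36, 3, 24]

Final heap: [43, 32, 36, 3, 24]


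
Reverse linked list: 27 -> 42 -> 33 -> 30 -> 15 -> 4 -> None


Step 1: curr=27, set curr.next=prev(None) | reversed so far: 27
Step 2: curr=42, set curr.next=prev(27) | reversed so far: 42 -> 27
Step 3: curr=33, set curr.next=prev(42) | reversed so far: 33 -> 42 -> 27
Step 4: curr=30, set curr.next=prev(33) | reversed so far: 30 -> 33 -> 42 -> 27
Step 5: curr=15, set curr.next=prev(30) | reversed so far: 15 -> 30 -> 33 -> 42 -> 27
Step 6: curr=4, set curr.next=prev(15) | reversed so far: 4 -> 15 -> 30 -> 33 -> 42 -> 27

4 -> 15 -> 30 -> 33 -> 42 -> 27 -> None


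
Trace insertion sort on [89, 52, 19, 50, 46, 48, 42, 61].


Initial: [89, 52, 19, 50, 46, 48, 42, 61]
Insert 52: [52, 89, 19, 50, 46, 48, 42, 61]
Insert 19: [19, 52, 89, 50, 46, 48, 42, 61]
Insert 50: [19, 50, 52, 89, 46, 48, 42, 61]
Insert 46: [19, 46, 50, 52, 89, 48, 42, 61]
Insert 48: [19, 46, 48, 50, 52, 89, 42, 61]
Insert 42: [19, 42, 46, 48, 50, 52, 89, 61]
Insert 61: [19, 42, 46, 48, 50, 52, 61, 89]

Sorted: [19, 42, 46, 48, 50, 52, 61, 89]


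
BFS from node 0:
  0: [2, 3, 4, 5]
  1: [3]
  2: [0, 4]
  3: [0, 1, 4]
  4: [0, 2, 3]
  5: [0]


Visit 0, enqueue [2, 3, 4, 5]
Visit 2, enqueue []
Visit 3, enqueue [1]
Visit 4, enqueue []
Visit 5, enqueue []
Visit 1, enqueue []

BFS order: [0, 2, 3, 4, 5, 1]


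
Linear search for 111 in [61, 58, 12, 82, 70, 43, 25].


i=0: 61!=111
i=1: 58!=111
i=2: 12!=111
i=3: 82!=111
i=4: 70!=111
i=5: 43!=111
i=6: 25!=111

Not found, 7 comps


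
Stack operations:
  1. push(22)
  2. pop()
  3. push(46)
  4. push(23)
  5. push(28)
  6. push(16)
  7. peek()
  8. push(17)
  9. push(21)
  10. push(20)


push(22) -> [22]
pop()->22, []
push(46) -> [46]
push(23) -> [46, 23]
push(28) -> [46, 23, 28]
push(16) -> [46, 23, 28, 16]
peek()->16
push(17) -> [46, 23, 28, 16, 17]
push(21) -> [46, 23, 28, 16, 17, 21]
push(20) -> [46, 23, 28, 16, 17, 21, 20]

Final stack: [46, 23, 28, 16, 17, 21, 20]


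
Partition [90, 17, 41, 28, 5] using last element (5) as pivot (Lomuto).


Pivot: 5
Place pivot at 0: [5, 17, 41, 28, 90]

Partitioned: [5, 17, 41, 28, 90]


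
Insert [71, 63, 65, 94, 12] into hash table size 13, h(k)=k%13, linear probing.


Insert 71: h=6 -> slot 6
Insert 63: h=11 -> slot 11
Insert 65: h=0 -> slot 0
Insert 94: h=3 -> slot 3
Insert 12: h=12 -> slot 12

Table: [65, None, None, 94, None, None, 71, None, None, None, None, 63, 12]


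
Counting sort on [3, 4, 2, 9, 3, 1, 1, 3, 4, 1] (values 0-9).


Input: [3, 4, 2, 9, 3, 1, 1, 3, 4, 1]
Counts: [0, 3, 1, 3, 2, 0, 0, 0, 0, 1]

Sorted: [1, 1, 1, 2, 3, 3, 3, 4, 4, 9]


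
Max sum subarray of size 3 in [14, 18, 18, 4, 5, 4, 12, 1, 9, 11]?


[0:3]: 50
[1:4]: 40
[2:5]: 27
[3:6]: 13
[4:7]: 21
[5:8]: 17
[6:9]: 22
[7:10]: 21

Max: 50 at [0:3]


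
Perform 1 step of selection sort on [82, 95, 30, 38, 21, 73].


Initial: [82, 95, 30, 38, 21, 73]
Step 1: min=21 at 4
  Swap: [21, 95, 30, 38, 82, 73]

After 1 step: [21, 95, 30, 38, 82, 73]


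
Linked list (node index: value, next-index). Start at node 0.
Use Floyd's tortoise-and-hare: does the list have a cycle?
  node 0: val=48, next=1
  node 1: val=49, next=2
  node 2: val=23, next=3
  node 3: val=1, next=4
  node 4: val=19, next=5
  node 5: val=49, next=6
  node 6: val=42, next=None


Floyd's tortoise (slow, +1) and hare (fast, +2):
  init: slow=0, fast=0
  step 1: slow=1, fast=2
  step 2: slow=2, fast=4
  step 3: slow=3, fast=6
  step 4: fast -> None, no cycle

Cycle: no


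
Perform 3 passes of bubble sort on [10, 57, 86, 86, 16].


Initial: [10, 57, 86, 86, 16]
Pass 1: [10, 57, 86, 16, 86] (1 swaps)
Pass 2: [10, 57, 16, 86, 86] (1 swaps)
Pass 3: [10, 16, 57, 86, 86] (1 swaps)

After 3 passes: [10, 16, 57, 86, 86]


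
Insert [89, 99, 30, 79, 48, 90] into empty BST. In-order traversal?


Insert 89: root
Insert 99: R from 89
Insert 30: L from 89
Insert 79: L from 89 -> R from 30
Insert 48: L from 89 -> R from 30 -> L from 79
Insert 90: R from 89 -> L from 99

In-order: [30, 48, 79, 89, 90, 99]


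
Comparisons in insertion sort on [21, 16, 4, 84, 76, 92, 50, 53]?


Algorithm: insertion sort
Input: [21, 16, 4, 84, 76, 92, 50, 53]
Sorted: [4, 16, 21, 50, 53, 76, 84, 92]

15


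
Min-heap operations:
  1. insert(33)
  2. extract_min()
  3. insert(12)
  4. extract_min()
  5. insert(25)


insert(33) -> [33]
extract_min()->33, []
insert(12) -> [12]
extract_min()->12, []
insert(25) -> [25]

Final heap: [25]


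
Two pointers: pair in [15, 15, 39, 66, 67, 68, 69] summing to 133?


lo=0(15)+hi=6(69)=84
lo=1(15)+hi=6(69)=84
lo=2(39)+hi=6(69)=108
lo=3(66)+hi=6(69)=135
lo=3(66)+hi=5(68)=134
lo=3(66)+hi=4(67)=133

Yes: 66+67=133


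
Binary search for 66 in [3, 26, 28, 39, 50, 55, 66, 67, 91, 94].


Step 1: lo=0, hi=9, mid=4, val=50
Step 2: lo=5, hi=9, mid=7, val=67
Step 3: lo=5, hi=6, mid=5, val=55
Step 4: lo=6, hi=6, mid=6, val=66

Found at index 6


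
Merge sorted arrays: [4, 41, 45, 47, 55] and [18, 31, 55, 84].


Take 4 from A
Take 18 from B
Take 31 from B
Take 41 from A
Take 45 from A
Take 47 from A
Take 55 from A

Merged: [4, 18, 31, 41, 45, 47, 55, 55, 84]


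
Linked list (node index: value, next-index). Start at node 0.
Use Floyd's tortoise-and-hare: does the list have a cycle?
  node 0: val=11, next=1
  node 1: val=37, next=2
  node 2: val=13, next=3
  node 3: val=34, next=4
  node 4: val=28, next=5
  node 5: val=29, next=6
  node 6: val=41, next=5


Floyd's tortoise (slow, +1) and hare (fast, +2):
  init: slow=0, fast=0
  step 1: slow=1, fast=2
  step 2: slow=2, fast=4
  step 3: slow=3, fast=6
  step 4: slow=4, fast=6
  step 5: slow=5, fast=6
  step 6: slow=6, fast=6
  slow == fast at node 6: cycle detected

Cycle: yes


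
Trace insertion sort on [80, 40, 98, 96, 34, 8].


Initial: [80, 40, 98, 96, 34, 8]
Insert 40: [40, 80, 98, 96, 34, 8]
Insert 98: [40, 80, 98, 96, 34, 8]
Insert 96: [40, 80, 96, 98, 34, 8]
Insert 34: [34, 40, 80, 96, 98, 8]
Insert 8: [8, 34, 40, 80, 96, 98]

Sorted: [8, 34, 40, 80, 96, 98]


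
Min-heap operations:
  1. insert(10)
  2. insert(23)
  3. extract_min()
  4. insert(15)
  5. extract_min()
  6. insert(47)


insert(10) -> [10]
insert(23) -> [10, 23]
extract_min()->10, [23]
insert(15) -> [15, 23]
extract_min()->15, [23]
insert(47) -> [23, 47]

Final heap: [23, 47]


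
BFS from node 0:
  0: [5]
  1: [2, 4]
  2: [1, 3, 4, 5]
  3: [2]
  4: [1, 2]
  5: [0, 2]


Visit 0, enqueue [5]
Visit 5, enqueue [2]
Visit 2, enqueue [1, 3, 4]
Visit 1, enqueue []
Visit 3, enqueue []
Visit 4, enqueue []

BFS order: [0, 5, 2, 1, 3, 4]


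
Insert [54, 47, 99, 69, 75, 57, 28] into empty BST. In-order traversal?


Insert 54: root
Insert 47: L from 54
Insert 99: R from 54
Insert 69: R from 54 -> L from 99
Insert 75: R from 54 -> L from 99 -> R from 69
Insert 57: R from 54 -> L from 99 -> L from 69
Insert 28: L from 54 -> L from 47

In-order: [28, 47, 54, 57, 69, 75, 99]


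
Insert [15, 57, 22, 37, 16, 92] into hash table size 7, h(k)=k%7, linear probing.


Insert 15: h=1 -> slot 1
Insert 57: h=1, 1 probes -> slot 2
Insert 22: h=1, 2 probes -> slot 3
Insert 37: h=2, 2 probes -> slot 4
Insert 16: h=2, 3 probes -> slot 5
Insert 92: h=1, 5 probes -> slot 6

Table: [None, 15, 57, 22, 37, 16, 92]


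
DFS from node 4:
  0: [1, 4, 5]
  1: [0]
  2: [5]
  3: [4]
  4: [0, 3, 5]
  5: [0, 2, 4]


Visit 4, push [5, 3, 0]
Visit 0, push [5, 1]
Visit 1, push []
Visit 5, push [2]
Visit 2, push []
Visit 3, push []

DFS order: [4, 0, 1, 5, 2, 3]


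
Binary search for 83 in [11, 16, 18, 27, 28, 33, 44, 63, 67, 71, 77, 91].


Step 1: lo=0, hi=11, mid=5, val=33
Step 2: lo=6, hi=11, mid=8, val=67
Step 3: lo=9, hi=11, mid=10, val=77
Step 4: lo=11, hi=11, mid=11, val=91

Not found


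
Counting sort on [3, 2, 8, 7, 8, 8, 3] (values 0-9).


Input: [3, 2, 8, 7, 8, 8, 3]
Counts: [0, 0, 1, 2, 0, 0, 0, 1, 3, 0]

Sorted: [2, 3, 3, 7, 8, 8, 8]


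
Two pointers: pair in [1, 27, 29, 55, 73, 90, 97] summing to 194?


lo=0(1)+hi=6(97)=98
lo=1(27)+hi=6(97)=124
lo=2(29)+hi=6(97)=126
lo=3(55)+hi=6(97)=152
lo=4(73)+hi=6(97)=170
lo=5(90)+hi=6(97)=187

No pair found


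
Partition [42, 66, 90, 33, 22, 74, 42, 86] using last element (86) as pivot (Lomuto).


Pivot: 86
  42 <= 86: advance i (no swap)
  66 <= 86: advance i (no swap)
  33 <= 86: swap -> [42, 66, 33, 90, 22, 74, 42, 86]
  22 <= 86: swap -> [42, 66, 33, 22, 90, 74, 42, 86]
  74 <= 86: swap -> [42, 66, 33, 22, 74, 90, 42, 86]
  42 <= 86: swap -> [42, 66, 33, 22, 74, 42, 90, 86]
Place pivot at 6: [42, 66, 33, 22, 74, 42, 86, 90]

Partitioned: [42, 66, 33, 22, 74, 42, 86, 90]


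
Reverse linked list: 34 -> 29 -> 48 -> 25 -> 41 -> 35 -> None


Step 1: curr=34, set curr.next=prev(None) | reversed so far: 34
Step 2: curr=29, set curr.next=prev(34) | reversed so far: 29 -> 34
Step 3: curr=48, set curr.next=prev(29) | reversed so far: 48 -> 29 -> 34
Step 4: curr=25, set curr.next=prev(48) | reversed so far: 25 -> 48 -> 29 -> 34
Step 5: curr=41, set curr.next=prev(25) | reversed so far: 41 -> 25 -> 48 -> 29 -> 34
Step 6: curr=35, set curr.next=prev(41) | reversed so far: 35 -> 41 -> 25 -> 48 -> 29 -> 34

35 -> 41 -> 25 -> 48 -> 29 -> 34 -> None


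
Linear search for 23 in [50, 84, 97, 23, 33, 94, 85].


i=0: 50!=23
i=1: 84!=23
i=2: 97!=23
i=3: 23==23 found!

Found at 3, 4 comps


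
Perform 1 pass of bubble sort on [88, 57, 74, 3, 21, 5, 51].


Initial: [88, 57, 74, 3, 21, 5, 51]
Pass 1: [57, 74, 3, 21, 5, 51, 88] (6 swaps)

After 1 pass: [57, 74, 3, 21, 5, 51, 88]


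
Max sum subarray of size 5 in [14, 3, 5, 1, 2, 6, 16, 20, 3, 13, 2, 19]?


[0:5]: 25
[1:6]: 17
[2:7]: 30
[3:8]: 45
[4:9]: 47
[5:10]: 58
[6:11]: 54
[7:12]: 57

Max: 58 at [5:10]


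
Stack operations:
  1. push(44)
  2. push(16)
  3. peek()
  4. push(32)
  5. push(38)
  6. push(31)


push(44) -> [44]
push(16) -> [44, 16]
peek()->16
push(32) -> [44, 16, 32]
push(38) -> [44, 16, 32, 38]
push(31) -> [44, 16, 32, 38, 31]

Final stack: [44, 16, 32, 38, 31]


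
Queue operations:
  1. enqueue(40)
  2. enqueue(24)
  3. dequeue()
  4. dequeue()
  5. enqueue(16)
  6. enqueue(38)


enqueue(40) -> [40]
enqueue(24) -> [40, 24]
dequeue()->40, [24]
dequeue()->24, []
enqueue(16) -> [16]
enqueue(38) -> [16, 38]

Final queue: [16, 38]


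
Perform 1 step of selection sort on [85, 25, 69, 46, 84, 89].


Initial: [85, 25, 69, 46, 84, 89]
Step 1: min=25 at 1
  Swap: [25, 85, 69, 46, 84, 89]

After 1 step: [25, 85, 69, 46, 84, 89]


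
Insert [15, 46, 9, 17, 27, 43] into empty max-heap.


Insert 15: [15]
Insert 46: [46, 15]
Insert 9: [46, 15, 9]
Insert 17: [46, 17, 9, 15]
Insert 27: [46, 27, 9, 15, 17]
Insert 43: [46, 27, 43, 15, 17, 9]

Final heap: [46, 27, 43, 15, 17, 9]


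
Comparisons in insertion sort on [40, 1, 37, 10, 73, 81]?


Algorithm: insertion sort
Input: [40, 1, 37, 10, 73, 81]
Sorted: [1, 10, 37, 40, 73, 81]

8


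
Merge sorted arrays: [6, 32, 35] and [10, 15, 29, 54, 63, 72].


Take 6 from A
Take 10 from B
Take 15 from B
Take 29 from B
Take 32 from A
Take 35 from A

Merged: [6, 10, 15, 29, 32, 35, 54, 63, 72]


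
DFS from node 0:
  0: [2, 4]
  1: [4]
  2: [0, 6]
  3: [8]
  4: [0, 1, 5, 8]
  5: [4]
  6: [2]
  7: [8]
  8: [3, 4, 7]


Visit 0, push [4, 2]
Visit 2, push [6]
Visit 6, push []
Visit 4, push [8, 5, 1]
Visit 1, push []
Visit 5, push []
Visit 8, push [7, 3]
Visit 3, push []
Visit 7, push []

DFS order: [0, 2, 6, 4, 1, 5, 8, 3, 7]


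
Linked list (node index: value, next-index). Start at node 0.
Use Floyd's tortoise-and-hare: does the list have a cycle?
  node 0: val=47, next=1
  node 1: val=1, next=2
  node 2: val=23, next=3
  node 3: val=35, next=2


Floyd's tortoise (slow, +1) and hare (fast, +2):
  init: slow=0, fast=0
  step 1: slow=1, fast=2
  step 2: slow=2, fast=2
  slow == fast at node 2: cycle detected

Cycle: yes


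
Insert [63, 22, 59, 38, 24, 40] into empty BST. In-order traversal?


Insert 63: root
Insert 22: L from 63
Insert 59: L from 63 -> R from 22
Insert 38: L from 63 -> R from 22 -> L from 59
Insert 24: L from 63 -> R from 22 -> L from 59 -> L from 38
Insert 40: L from 63 -> R from 22 -> L from 59 -> R from 38

In-order: [22, 24, 38, 40, 59, 63]


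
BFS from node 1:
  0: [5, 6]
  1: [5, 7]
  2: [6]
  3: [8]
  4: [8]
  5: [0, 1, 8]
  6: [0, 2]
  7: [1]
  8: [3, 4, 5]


Visit 1, enqueue [5, 7]
Visit 5, enqueue [0, 8]
Visit 7, enqueue []
Visit 0, enqueue [6]
Visit 8, enqueue [3, 4]
Visit 6, enqueue [2]
Visit 3, enqueue []
Visit 4, enqueue []
Visit 2, enqueue []

BFS order: [1, 5, 7, 0, 8, 6, 3, 4, 2]


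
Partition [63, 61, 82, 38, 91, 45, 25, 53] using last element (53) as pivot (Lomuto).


Pivot: 53
  38 <= 53: swap -> [38, 61, 82, 63, 91, 45, 25, 53]
  45 <= 53: swap -> [38, 45, 82, 63, 91, 61, 25, 53]
  25 <= 53: swap -> [38, 45, 25, 63, 91, 61, 82, 53]
Place pivot at 3: [38, 45, 25, 53, 91, 61, 82, 63]

Partitioned: [38, 45, 25, 53, 91, 61, 82, 63]


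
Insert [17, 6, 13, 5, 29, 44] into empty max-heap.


Insert 17: [17]
Insert 6: [17, 6]
Insert 13: [17, 6, 13]
Insert 5: [17, 6, 13, 5]
Insert 29: [29, 17, 13, 5, 6]
Insert 44: [44, 17, 29, 5, 6, 13]

Final heap: [44, 17, 29, 5, 6, 13]


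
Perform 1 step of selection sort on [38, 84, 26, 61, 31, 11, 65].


Initial: [38, 84, 26, 61, 31, 11, 65]
Step 1: min=11 at 5
  Swap: [11, 84, 26, 61, 31, 38, 65]

After 1 step: [11, 84, 26, 61, 31, 38, 65]


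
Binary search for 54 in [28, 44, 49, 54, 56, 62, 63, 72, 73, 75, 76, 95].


Step 1: lo=0, hi=11, mid=5, val=62
Step 2: lo=0, hi=4, mid=2, val=49
Step 3: lo=3, hi=4, mid=3, val=54

Found at index 3


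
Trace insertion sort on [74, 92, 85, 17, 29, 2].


Initial: [74, 92, 85, 17, 29, 2]
Insert 92: [74, 92, 85, 17, 29, 2]
Insert 85: [74, 85, 92, 17, 29, 2]
Insert 17: [17, 74, 85, 92, 29, 2]
Insert 29: [17, 29, 74, 85, 92, 2]
Insert 2: [2, 17, 29, 74, 85, 92]

Sorted: [2, 17, 29, 74, 85, 92]


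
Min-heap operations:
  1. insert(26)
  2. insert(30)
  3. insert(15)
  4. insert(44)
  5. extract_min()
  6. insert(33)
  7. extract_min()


insert(26) -> [26]
insert(30) -> [26, 30]
insert(15) -> [15, 30, 26]
insert(44) -> [15, 30, 26, 44]
extract_min()->15, [26, 30, 44]
insert(33) -> [26, 30, 44, 33]
extract_min()->26, [30, 33, 44]

Final heap: [30, 33, 44]


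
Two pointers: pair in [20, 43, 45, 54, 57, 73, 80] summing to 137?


lo=0(20)+hi=6(80)=100
lo=1(43)+hi=6(80)=123
lo=2(45)+hi=6(80)=125
lo=3(54)+hi=6(80)=134
lo=4(57)+hi=6(80)=137

Yes: 57+80=137


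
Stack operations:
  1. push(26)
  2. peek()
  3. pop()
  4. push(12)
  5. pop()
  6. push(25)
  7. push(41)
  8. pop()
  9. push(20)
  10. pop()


push(26) -> [26]
peek()->26
pop()->26, []
push(12) -> [12]
pop()->12, []
push(25) -> [25]
push(41) -> [25, 41]
pop()->41, [25]
push(20) -> [25, 20]
pop()->20, [25]

Final stack: [25]


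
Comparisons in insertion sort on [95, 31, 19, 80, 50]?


Algorithm: insertion sort
Input: [95, 31, 19, 80, 50]
Sorted: [19, 31, 50, 80, 95]

8


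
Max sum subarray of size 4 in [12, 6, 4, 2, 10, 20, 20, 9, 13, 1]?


[0:4]: 24
[1:5]: 22
[2:6]: 36
[3:7]: 52
[4:8]: 59
[5:9]: 62
[6:10]: 43

Max: 62 at [5:9]


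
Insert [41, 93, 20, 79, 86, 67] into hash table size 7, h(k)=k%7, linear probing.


Insert 41: h=6 -> slot 6
Insert 93: h=2 -> slot 2
Insert 20: h=6, 1 probes -> slot 0
Insert 79: h=2, 1 probes -> slot 3
Insert 86: h=2, 2 probes -> slot 4
Insert 67: h=4, 1 probes -> slot 5

Table: [20, None, 93, 79, 86, 67, 41]


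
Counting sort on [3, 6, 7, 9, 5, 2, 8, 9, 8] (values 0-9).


Input: [3, 6, 7, 9, 5, 2, 8, 9, 8]
Counts: [0, 0, 1, 1, 0, 1, 1, 1, 2, 2]

Sorted: [2, 3, 5, 6, 7, 8, 8, 9, 9]


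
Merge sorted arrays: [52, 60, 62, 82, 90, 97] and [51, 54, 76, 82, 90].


Take 51 from B
Take 52 from A
Take 54 from B
Take 60 from A
Take 62 from A
Take 76 from B
Take 82 from A
Take 82 from B
Take 90 from A
Take 90 from B

Merged: [51, 52, 54, 60, 62, 76, 82, 82, 90, 90, 97]


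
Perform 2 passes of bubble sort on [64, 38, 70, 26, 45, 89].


Initial: [64, 38, 70, 26, 45, 89]
Pass 1: [38, 64, 26, 45, 70, 89] (3 swaps)
Pass 2: [38, 26, 45, 64, 70, 89] (2 swaps)

After 2 passes: [38, 26, 45, 64, 70, 89]


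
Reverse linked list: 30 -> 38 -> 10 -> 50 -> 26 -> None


Step 1: curr=30, set curr.next=prev(None) | reversed so far: 30
Step 2: curr=38, set curr.next=prev(30) | reversed so far: 38 -> 30
Step 3: curr=10, set curr.next=prev(38) | reversed so far: 10 -> 38 -> 30
Step 4: curr=50, set curr.next=prev(10) | reversed so far: 50 -> 10 -> 38 -> 30
Step 5: curr=26, set curr.next=prev(50) | reversed so far: 26 -> 50 -> 10 -> 38 -> 30

26 -> 50 -> 10 -> 38 -> 30 -> None


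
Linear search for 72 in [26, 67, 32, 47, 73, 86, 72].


i=0: 26!=72
i=1: 67!=72
i=2: 32!=72
i=3: 47!=72
i=4: 73!=72
i=5: 86!=72
i=6: 72==72 found!

Found at 6, 7 comps


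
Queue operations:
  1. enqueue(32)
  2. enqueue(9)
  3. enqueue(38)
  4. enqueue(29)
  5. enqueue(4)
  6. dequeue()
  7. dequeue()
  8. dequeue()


enqueue(32) -> [32]
enqueue(9) -> [32, 9]
enqueue(38) -> [32, 9, 38]
enqueue(29) -> [32, 9, 38, 29]
enqueue(4) -> [32, 9, 38, 29, 4]
dequeue()->32, [9, 38, 29, 4]
dequeue()->9, [38, 29, 4]
dequeue()->38, [29, 4]

Final queue: [29, 4]


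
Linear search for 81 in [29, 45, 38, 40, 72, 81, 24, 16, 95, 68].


i=0: 29!=81
i=1: 45!=81
i=2: 38!=81
i=3: 40!=81
i=4: 72!=81
i=5: 81==81 found!

Found at 5, 6 comps


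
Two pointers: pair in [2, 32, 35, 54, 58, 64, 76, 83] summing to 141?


lo=0(2)+hi=7(83)=85
lo=1(32)+hi=7(83)=115
lo=2(35)+hi=7(83)=118
lo=3(54)+hi=7(83)=137
lo=4(58)+hi=7(83)=141

Yes: 58+83=141


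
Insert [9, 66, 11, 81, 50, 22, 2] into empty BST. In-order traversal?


Insert 9: root
Insert 66: R from 9
Insert 11: R from 9 -> L from 66
Insert 81: R from 9 -> R from 66
Insert 50: R from 9 -> L from 66 -> R from 11
Insert 22: R from 9 -> L from 66 -> R from 11 -> L from 50
Insert 2: L from 9

In-order: [2, 9, 11, 22, 50, 66, 81]


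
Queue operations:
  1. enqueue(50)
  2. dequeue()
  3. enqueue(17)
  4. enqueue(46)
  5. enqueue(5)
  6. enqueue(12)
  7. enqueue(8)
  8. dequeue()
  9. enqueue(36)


enqueue(50) -> [50]
dequeue()->50, []
enqueue(17) -> [17]
enqueue(46) -> [17, 46]
enqueue(5) -> [17, 46, 5]
enqueue(12) -> [17, 46, 5, 12]
enqueue(8) -> [17, 46, 5, 12, 8]
dequeue()->17, [46, 5, 12, 8]
enqueue(36) -> [46, 5, 12, 8, 36]

Final queue: [46, 5, 12, 8, 36]


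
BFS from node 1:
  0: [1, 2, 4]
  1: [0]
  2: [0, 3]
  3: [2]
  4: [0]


Visit 1, enqueue [0]
Visit 0, enqueue [2, 4]
Visit 2, enqueue [3]
Visit 4, enqueue []
Visit 3, enqueue []

BFS order: [1, 0, 2, 4, 3]


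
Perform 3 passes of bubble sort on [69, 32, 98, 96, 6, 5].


Initial: [69, 32, 98, 96, 6, 5]
Pass 1: [32, 69, 96, 6, 5, 98] (4 swaps)
Pass 2: [32, 69, 6, 5, 96, 98] (2 swaps)
Pass 3: [32, 6, 5, 69, 96, 98] (2 swaps)

After 3 passes: [32, 6, 5, 69, 96, 98]


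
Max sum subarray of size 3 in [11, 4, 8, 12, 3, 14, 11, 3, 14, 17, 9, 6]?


[0:3]: 23
[1:4]: 24
[2:5]: 23
[3:6]: 29
[4:7]: 28
[5:8]: 28
[6:9]: 28
[7:10]: 34
[8:11]: 40
[9:12]: 32

Max: 40 at [8:11]


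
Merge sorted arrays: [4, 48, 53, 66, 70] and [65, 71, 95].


Take 4 from A
Take 48 from A
Take 53 from A
Take 65 from B
Take 66 from A
Take 70 from A

Merged: [4, 48, 53, 65, 66, 70, 71, 95]


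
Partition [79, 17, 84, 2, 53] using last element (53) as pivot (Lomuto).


Pivot: 53
  17 <= 53: swap -> [17, 79, 84, 2, 53]
  2 <= 53: swap -> [17, 2, 84, 79, 53]
Place pivot at 2: [17, 2, 53, 79, 84]

Partitioned: [17, 2, 53, 79, 84]


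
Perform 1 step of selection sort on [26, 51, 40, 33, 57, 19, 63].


Initial: [26, 51, 40, 33, 57, 19, 63]
Step 1: min=19 at 5
  Swap: [19, 51, 40, 33, 57, 26, 63]

After 1 step: [19, 51, 40, 33, 57, 26, 63]


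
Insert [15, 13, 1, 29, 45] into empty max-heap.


Insert 15: [15]
Insert 13: [15, 13]
Insert 1: [15, 13, 1]
Insert 29: [29, 15, 1, 13]
Insert 45: [45, 29, 1, 13, 15]

Final heap: [45, 29, 1, 13, 15]


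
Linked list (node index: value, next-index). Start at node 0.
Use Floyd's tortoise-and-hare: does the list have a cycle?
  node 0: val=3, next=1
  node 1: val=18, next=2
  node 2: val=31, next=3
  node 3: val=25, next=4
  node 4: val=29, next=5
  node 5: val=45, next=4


Floyd's tortoise (slow, +1) and hare (fast, +2):
  init: slow=0, fast=0
  step 1: slow=1, fast=2
  step 2: slow=2, fast=4
  step 3: slow=3, fast=4
  step 4: slow=4, fast=4
  slow == fast at node 4: cycle detected

Cycle: yes


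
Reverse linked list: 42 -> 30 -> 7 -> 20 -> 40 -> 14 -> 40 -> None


Step 1: curr=42, set curr.next=prev(None) | reversed so far: 42
Step 2: curr=30, set curr.next=prev(42) | reversed so far: 30 -> 42
Step 3: curr=7, set curr.next=prev(30) | reversed so far: 7 -> 30 -> 42
Step 4: curr=20, set curr.next=prev(7) | reversed so far: 20 -> 7 -> 30 -> 42
Step 5: curr=40, set curr.next=prev(20) | reversed so far: 40 -> 20 -> 7 -> 30 -> 42
Step 6: curr=14, set curr.next=prev(40) | reversed so far: 14 -> 40 -> 20 -> 7 -> 30 -> 42
Step 7: curr=40, set curr.next=prev(14) | reversed so far: 40 -> 14 -> 40 -> 20 -> 7 -> 30 -> 42

40 -> 14 -> 40 -> 20 -> 7 -> 30 -> 42 -> None


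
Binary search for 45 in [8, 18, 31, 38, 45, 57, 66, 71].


Step 1: lo=0, hi=7, mid=3, val=38
Step 2: lo=4, hi=7, mid=5, val=57
Step 3: lo=4, hi=4, mid=4, val=45

Found at index 4


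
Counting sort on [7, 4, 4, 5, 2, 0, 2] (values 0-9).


Input: [7, 4, 4, 5, 2, 0, 2]
Counts: [1, 0, 2, 0, 2, 1, 0, 1, 0, 0]

Sorted: [0, 2, 2, 4, 4, 5, 7]


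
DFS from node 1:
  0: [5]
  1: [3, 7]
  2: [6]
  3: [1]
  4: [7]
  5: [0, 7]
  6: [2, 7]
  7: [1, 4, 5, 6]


Visit 1, push [7, 3]
Visit 3, push []
Visit 7, push [6, 5, 4]
Visit 4, push []
Visit 5, push [0]
Visit 0, push []
Visit 6, push [2]
Visit 2, push []

DFS order: [1, 3, 7, 4, 5, 0, 6, 2]


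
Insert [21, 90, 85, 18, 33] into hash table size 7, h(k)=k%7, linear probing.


Insert 21: h=0 -> slot 0
Insert 90: h=6 -> slot 6
Insert 85: h=1 -> slot 1
Insert 18: h=4 -> slot 4
Insert 33: h=5 -> slot 5

Table: [21, 85, None, None, 18, 33, 90]


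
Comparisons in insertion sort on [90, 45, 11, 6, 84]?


Algorithm: insertion sort
Input: [90, 45, 11, 6, 84]
Sorted: [6, 11, 45, 84, 90]

8


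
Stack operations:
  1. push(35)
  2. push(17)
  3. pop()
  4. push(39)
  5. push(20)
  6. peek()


push(35) -> [35]
push(17) -> [35, 17]
pop()->17, [35]
push(39) -> [35, 39]
push(20) -> [35, 39, 20]
peek()->20

Final stack: [35, 39, 20]


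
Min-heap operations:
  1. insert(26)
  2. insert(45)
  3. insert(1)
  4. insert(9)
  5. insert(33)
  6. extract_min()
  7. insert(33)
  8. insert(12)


insert(26) -> [26]
insert(45) -> [26, 45]
insert(1) -> [1, 45, 26]
insert(9) -> [1, 9, 26, 45]
insert(33) -> [1, 9, 26, 45, 33]
extract_min()->1, [9, 33, 26, 45]
insert(33) -> [9, 33, 26, 45, 33]
insert(12) -> [9, 33, 12, 45, 33, 26]

Final heap: [9, 33, 12, 45, 33, 26]


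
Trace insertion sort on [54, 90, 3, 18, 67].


Initial: [54, 90, 3, 18, 67]
Insert 90: [54, 90, 3, 18, 67]
Insert 3: [3, 54, 90, 18, 67]
Insert 18: [3, 18, 54, 90, 67]
Insert 67: [3, 18, 54, 67, 90]

Sorted: [3, 18, 54, 67, 90]


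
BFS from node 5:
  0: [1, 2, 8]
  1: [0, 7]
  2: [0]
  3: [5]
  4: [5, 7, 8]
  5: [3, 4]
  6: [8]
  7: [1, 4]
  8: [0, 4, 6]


Visit 5, enqueue [3, 4]
Visit 3, enqueue []
Visit 4, enqueue [7, 8]
Visit 7, enqueue [1]
Visit 8, enqueue [0, 6]
Visit 1, enqueue []
Visit 0, enqueue [2]
Visit 6, enqueue []
Visit 2, enqueue []

BFS order: [5, 3, 4, 7, 8, 1, 0, 6, 2]


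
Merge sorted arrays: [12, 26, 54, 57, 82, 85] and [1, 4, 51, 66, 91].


Take 1 from B
Take 4 from B
Take 12 from A
Take 26 from A
Take 51 from B
Take 54 from A
Take 57 from A
Take 66 from B
Take 82 from A
Take 85 from A

Merged: [1, 4, 12, 26, 51, 54, 57, 66, 82, 85, 91]


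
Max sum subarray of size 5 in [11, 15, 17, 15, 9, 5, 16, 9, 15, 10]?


[0:5]: 67
[1:6]: 61
[2:7]: 62
[3:8]: 54
[4:9]: 54
[5:10]: 55

Max: 67 at [0:5]


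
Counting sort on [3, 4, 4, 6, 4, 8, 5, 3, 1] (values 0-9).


Input: [3, 4, 4, 6, 4, 8, 5, 3, 1]
Counts: [0, 1, 0, 2, 3, 1, 1, 0, 1, 0]

Sorted: [1, 3, 3, 4, 4, 4, 5, 6, 8]


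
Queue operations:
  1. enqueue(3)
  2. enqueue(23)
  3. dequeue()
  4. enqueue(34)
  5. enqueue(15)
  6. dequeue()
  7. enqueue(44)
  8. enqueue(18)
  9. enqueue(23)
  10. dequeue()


enqueue(3) -> [3]
enqueue(23) -> [3, 23]
dequeue()->3, [23]
enqueue(34) -> [23, 34]
enqueue(15) -> [23, 34, 15]
dequeue()->23, [34, 15]
enqueue(44) -> [34, 15, 44]
enqueue(18) -> [34, 15, 44, 18]
enqueue(23) -> [34, 15, 44, 18, 23]
dequeue()->34, [15, 44, 18, 23]

Final queue: [15, 44, 18, 23]


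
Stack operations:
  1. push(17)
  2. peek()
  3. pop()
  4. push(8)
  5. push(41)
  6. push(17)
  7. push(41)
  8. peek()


push(17) -> [17]
peek()->17
pop()->17, []
push(8) -> [8]
push(41) -> [8, 41]
push(17) -> [8, 41, 17]
push(41) -> [8, 41, 17, 41]
peek()->41

Final stack: [8, 41, 17, 41]


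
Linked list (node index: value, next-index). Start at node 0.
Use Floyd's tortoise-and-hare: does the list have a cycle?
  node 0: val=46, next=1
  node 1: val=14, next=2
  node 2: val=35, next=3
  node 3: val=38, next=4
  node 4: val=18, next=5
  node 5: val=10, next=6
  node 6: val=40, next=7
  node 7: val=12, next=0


Floyd's tortoise (slow, +1) and hare (fast, +2):
  init: slow=0, fast=0
  step 1: slow=1, fast=2
  step 2: slow=2, fast=4
  step 3: slow=3, fast=6
  step 4: slow=4, fast=0
  step 5: slow=5, fast=2
  step 6: slow=6, fast=4
  step 7: slow=7, fast=6
  step 8: slow=0, fast=0
  slow == fast at node 0: cycle detected

Cycle: yes


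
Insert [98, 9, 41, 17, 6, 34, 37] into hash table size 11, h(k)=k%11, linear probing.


Insert 98: h=10 -> slot 10
Insert 9: h=9 -> slot 9
Insert 41: h=8 -> slot 8
Insert 17: h=6 -> slot 6
Insert 6: h=6, 1 probes -> slot 7
Insert 34: h=1 -> slot 1
Insert 37: h=4 -> slot 4

Table: [None, 34, None, None, 37, None, 17, 6, 41, 9, 98]


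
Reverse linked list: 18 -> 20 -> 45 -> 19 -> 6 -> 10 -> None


Step 1: curr=18, set curr.next=prev(None) | reversed so far: 18
Step 2: curr=20, set curr.next=prev(18) | reversed so far: 20 -> 18
Step 3: curr=45, set curr.next=prev(20) | reversed so far: 45 -> 20 -> 18
Step 4: curr=19, set curr.next=prev(45) | reversed so far: 19 -> 45 -> 20 -> 18
Step 5: curr=6, set curr.next=prev(19) | reversed so far: 6 -> 19 -> 45 -> 20 -> 18
Step 6: curr=10, set curr.next=prev(6) | reversed so far: 10 -> 6 -> 19 -> 45 -> 20 -> 18

10 -> 6 -> 19 -> 45 -> 20 -> 18 -> None


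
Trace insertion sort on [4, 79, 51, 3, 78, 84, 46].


Initial: [4, 79, 51, 3, 78, 84, 46]
Insert 79: [4, 79, 51, 3, 78, 84, 46]
Insert 51: [4, 51, 79, 3, 78, 84, 46]
Insert 3: [3, 4, 51, 79, 78, 84, 46]
Insert 78: [3, 4, 51, 78, 79, 84, 46]
Insert 84: [3, 4, 51, 78, 79, 84, 46]
Insert 46: [3, 4, 46, 51, 78, 79, 84]

Sorted: [3, 4, 46, 51, 78, 79, 84]


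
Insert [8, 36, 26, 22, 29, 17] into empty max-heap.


Insert 8: [8]
Insert 36: [36, 8]
Insert 26: [36, 8, 26]
Insert 22: [36, 22, 26, 8]
Insert 29: [36, 29, 26, 8, 22]
Insert 17: [36, 29, 26, 8, 22, 17]

Final heap: [36, 29, 26, 8, 22, 17]


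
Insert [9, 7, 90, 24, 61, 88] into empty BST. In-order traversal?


Insert 9: root
Insert 7: L from 9
Insert 90: R from 9
Insert 24: R from 9 -> L from 90
Insert 61: R from 9 -> L from 90 -> R from 24
Insert 88: R from 9 -> L from 90 -> R from 24 -> R from 61

In-order: [7, 9, 24, 61, 88, 90]


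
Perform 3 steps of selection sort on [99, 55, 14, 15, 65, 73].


Initial: [99, 55, 14, 15, 65, 73]
Step 1: min=14 at 2
  Swap: [14, 55, 99, 15, 65, 73]
Step 2: min=15 at 3
  Swap: [14, 15, 99, 55, 65, 73]
Step 3: min=55 at 3
  Swap: [14, 15, 55, 99, 65, 73]

After 3 steps: [14, 15, 55, 99, 65, 73]


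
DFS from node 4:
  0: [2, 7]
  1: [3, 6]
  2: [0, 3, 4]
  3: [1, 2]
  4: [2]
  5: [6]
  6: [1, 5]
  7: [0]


Visit 4, push [2]
Visit 2, push [3, 0]
Visit 0, push [7]
Visit 7, push []
Visit 3, push [1]
Visit 1, push [6]
Visit 6, push [5]
Visit 5, push []

DFS order: [4, 2, 0, 7, 3, 1, 6, 5]


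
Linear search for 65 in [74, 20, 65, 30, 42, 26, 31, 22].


i=0: 74!=65
i=1: 20!=65
i=2: 65==65 found!

Found at 2, 3 comps


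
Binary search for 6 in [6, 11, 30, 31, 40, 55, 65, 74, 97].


Step 1: lo=0, hi=8, mid=4, val=40
Step 2: lo=0, hi=3, mid=1, val=11
Step 3: lo=0, hi=0, mid=0, val=6

Found at index 0


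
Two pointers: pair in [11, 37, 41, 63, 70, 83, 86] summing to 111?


lo=0(11)+hi=6(86)=97
lo=1(37)+hi=6(86)=123
lo=1(37)+hi=5(83)=120
lo=1(37)+hi=4(70)=107
lo=2(41)+hi=4(70)=111

Yes: 41+70=111


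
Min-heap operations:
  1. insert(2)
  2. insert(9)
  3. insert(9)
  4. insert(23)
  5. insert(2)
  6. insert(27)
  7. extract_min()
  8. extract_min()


insert(2) -> [2]
insert(9) -> [2, 9]
insert(9) -> [2, 9, 9]
insert(23) -> [2, 9, 9, 23]
insert(2) -> [2, 2, 9, 23, 9]
insert(27) -> [2, 2, 9, 23, 9, 27]
extract_min()->2, [2, 9, 9, 23, 27]
extract_min()->2, [9, 9, 27, 23]

Final heap: [9, 9, 27, 23]


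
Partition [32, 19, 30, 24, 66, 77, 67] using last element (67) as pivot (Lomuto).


Pivot: 67
  32 <= 67: advance i (no swap)
  19 <= 67: advance i (no swap)
  30 <= 67: advance i (no swap)
  24 <= 67: advance i (no swap)
  66 <= 67: advance i (no swap)
Place pivot at 5: [32, 19, 30, 24, 66, 67, 77]

Partitioned: [32, 19, 30, 24, 66, 67, 77]


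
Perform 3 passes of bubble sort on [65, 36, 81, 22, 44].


Initial: [65, 36, 81, 22, 44]
Pass 1: [36, 65, 22, 44, 81] (3 swaps)
Pass 2: [36, 22, 44, 65, 81] (2 swaps)
Pass 3: [22, 36, 44, 65, 81] (1 swaps)

After 3 passes: [22, 36, 44, 65, 81]


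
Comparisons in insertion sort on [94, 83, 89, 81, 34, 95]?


Algorithm: insertion sort
Input: [94, 83, 89, 81, 34, 95]
Sorted: [34, 81, 83, 89, 94, 95]

11


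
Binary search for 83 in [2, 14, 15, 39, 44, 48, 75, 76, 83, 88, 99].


Step 1: lo=0, hi=10, mid=5, val=48
Step 2: lo=6, hi=10, mid=8, val=83

Found at index 8


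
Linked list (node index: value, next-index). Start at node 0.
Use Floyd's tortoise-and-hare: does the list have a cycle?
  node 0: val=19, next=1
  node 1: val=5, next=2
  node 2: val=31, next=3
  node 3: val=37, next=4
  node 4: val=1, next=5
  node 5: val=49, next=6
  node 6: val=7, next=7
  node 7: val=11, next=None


Floyd's tortoise (slow, +1) and hare (fast, +2):
  init: slow=0, fast=0
  step 1: slow=1, fast=2
  step 2: slow=2, fast=4
  step 3: slow=3, fast=6
  step 4: fast 6->7->None, no cycle

Cycle: no


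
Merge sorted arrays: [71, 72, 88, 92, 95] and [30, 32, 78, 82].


Take 30 from B
Take 32 from B
Take 71 from A
Take 72 from A
Take 78 from B
Take 82 from B

Merged: [30, 32, 71, 72, 78, 82, 88, 92, 95]


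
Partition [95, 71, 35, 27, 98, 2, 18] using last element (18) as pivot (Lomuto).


Pivot: 18
  2 <= 18: swap -> [2, 71, 35, 27, 98, 95, 18]
Place pivot at 1: [2, 18, 35, 27, 98, 95, 71]

Partitioned: [2, 18, 35, 27, 98, 95, 71]


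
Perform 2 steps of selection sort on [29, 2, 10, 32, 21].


Initial: [29, 2, 10, 32, 21]
Step 1: min=2 at 1
  Swap: [2, 29, 10, 32, 21]
Step 2: min=10 at 2
  Swap: [2, 10, 29, 32, 21]

After 2 steps: [2, 10, 29, 32, 21]


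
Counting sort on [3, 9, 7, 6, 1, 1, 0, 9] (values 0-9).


Input: [3, 9, 7, 6, 1, 1, 0, 9]
Counts: [1, 2, 0, 1, 0, 0, 1, 1, 0, 2]

Sorted: [0, 1, 1, 3, 6, 7, 9, 9]


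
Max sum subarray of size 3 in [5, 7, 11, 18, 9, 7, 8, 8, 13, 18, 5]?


[0:3]: 23
[1:4]: 36
[2:5]: 38
[3:6]: 34
[4:7]: 24
[5:8]: 23
[6:9]: 29
[7:10]: 39
[8:11]: 36

Max: 39 at [7:10]


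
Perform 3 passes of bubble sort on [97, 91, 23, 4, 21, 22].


Initial: [97, 91, 23, 4, 21, 22]
Pass 1: [91, 23, 4, 21, 22, 97] (5 swaps)
Pass 2: [23, 4, 21, 22, 91, 97] (4 swaps)
Pass 3: [4, 21, 22, 23, 91, 97] (3 swaps)

After 3 passes: [4, 21, 22, 23, 91, 97]


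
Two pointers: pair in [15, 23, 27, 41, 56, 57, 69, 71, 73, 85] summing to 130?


lo=0(15)+hi=9(85)=100
lo=1(23)+hi=9(85)=108
lo=2(27)+hi=9(85)=112
lo=3(41)+hi=9(85)=126
lo=4(56)+hi=9(85)=141
lo=4(56)+hi=8(73)=129
lo=5(57)+hi=8(73)=130

Yes: 57+73=130


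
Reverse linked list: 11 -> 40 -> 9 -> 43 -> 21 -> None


Step 1: curr=11, set curr.next=prev(None) | reversed so far: 11
Step 2: curr=40, set curr.next=prev(11) | reversed so far: 40 -> 11
Step 3: curr=9, set curr.next=prev(40) | reversed so far: 9 -> 40 -> 11
Step 4: curr=43, set curr.next=prev(9) | reversed so far: 43 -> 9 -> 40 -> 11
Step 5: curr=21, set curr.next=prev(43) | reversed so far: 21 -> 43 -> 9 -> 40 -> 11

21 -> 43 -> 9 -> 40 -> 11 -> None


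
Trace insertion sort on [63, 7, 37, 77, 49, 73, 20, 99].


Initial: [63, 7, 37, 77, 49, 73, 20, 99]
Insert 7: [7, 63, 37, 77, 49, 73, 20, 99]
Insert 37: [7, 37, 63, 77, 49, 73, 20, 99]
Insert 77: [7, 37, 63, 77, 49, 73, 20, 99]
Insert 49: [7, 37, 49, 63, 77, 73, 20, 99]
Insert 73: [7, 37, 49, 63, 73, 77, 20, 99]
Insert 20: [7, 20, 37, 49, 63, 73, 77, 99]
Insert 99: [7, 20, 37, 49, 63, 73, 77, 99]

Sorted: [7, 20, 37, 49, 63, 73, 77, 99]


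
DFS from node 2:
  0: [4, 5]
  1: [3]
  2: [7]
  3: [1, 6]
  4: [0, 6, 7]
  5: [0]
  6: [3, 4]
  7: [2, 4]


Visit 2, push [7]
Visit 7, push [4]
Visit 4, push [6, 0]
Visit 0, push [5]
Visit 5, push []
Visit 6, push [3]
Visit 3, push [1]
Visit 1, push []

DFS order: [2, 7, 4, 0, 5, 6, 3, 1]


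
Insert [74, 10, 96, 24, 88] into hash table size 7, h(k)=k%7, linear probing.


Insert 74: h=4 -> slot 4
Insert 10: h=3 -> slot 3
Insert 96: h=5 -> slot 5
Insert 24: h=3, 3 probes -> slot 6
Insert 88: h=4, 3 probes -> slot 0

Table: [88, None, None, 10, 74, 96, 24]


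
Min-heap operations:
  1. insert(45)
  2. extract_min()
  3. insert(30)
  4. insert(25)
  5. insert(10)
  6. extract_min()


insert(45) -> [45]
extract_min()->45, []
insert(30) -> [30]
insert(25) -> [25, 30]
insert(10) -> [10, 30, 25]
extract_min()->10, [25, 30]

Final heap: [25, 30]


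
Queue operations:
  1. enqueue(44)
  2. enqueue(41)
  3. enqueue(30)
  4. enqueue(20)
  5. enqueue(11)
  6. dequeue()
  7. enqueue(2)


enqueue(44) -> [44]
enqueue(41) -> [44, 41]
enqueue(30) -> [44, 41, 30]
enqueue(20) -> [44, 41, 30, 20]
enqueue(11) -> [44, 41, 30, 20, 11]
dequeue()->44, [41, 30, 20, 11]
enqueue(2) -> [41, 30, 20, 11, 2]

Final queue: [41, 30, 20, 11, 2]


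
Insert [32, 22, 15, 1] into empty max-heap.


Insert 32: [32]
Insert 22: [32, 22]
Insert 15: [32, 22, 15]
Insert 1: [32, 22, 15, 1]

Final heap: [32, 22, 15, 1]


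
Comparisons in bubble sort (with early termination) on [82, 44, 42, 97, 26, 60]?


Algorithm: bubble sort (with early termination)
Input: [82, 44, 42, 97, 26, 60]
Sorted: [26, 42, 44, 60, 82, 97]

15


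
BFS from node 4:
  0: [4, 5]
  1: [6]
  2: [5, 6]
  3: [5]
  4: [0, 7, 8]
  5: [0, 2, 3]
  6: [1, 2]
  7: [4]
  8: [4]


Visit 4, enqueue [0, 7, 8]
Visit 0, enqueue [5]
Visit 7, enqueue []
Visit 8, enqueue []
Visit 5, enqueue [2, 3]
Visit 2, enqueue [6]
Visit 3, enqueue []
Visit 6, enqueue [1]
Visit 1, enqueue []

BFS order: [4, 0, 7, 8, 5, 2, 3, 6, 1]


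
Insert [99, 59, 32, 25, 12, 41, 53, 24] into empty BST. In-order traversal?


Insert 99: root
Insert 59: L from 99
Insert 32: L from 99 -> L from 59
Insert 25: L from 99 -> L from 59 -> L from 32
Insert 12: L from 99 -> L from 59 -> L from 32 -> L from 25
Insert 41: L from 99 -> L from 59 -> R from 32
Insert 53: L from 99 -> L from 59 -> R from 32 -> R from 41
Insert 24: L from 99 -> L from 59 -> L from 32 -> L from 25 -> R from 12

In-order: [12, 24, 25, 32, 41, 53, 59, 99]


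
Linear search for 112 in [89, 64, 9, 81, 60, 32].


i=0: 89!=112
i=1: 64!=112
i=2: 9!=112
i=3: 81!=112
i=4: 60!=112
i=5: 32!=112

Not found, 6 comps


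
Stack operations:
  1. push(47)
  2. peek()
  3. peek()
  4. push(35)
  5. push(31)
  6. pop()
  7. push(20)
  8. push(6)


push(47) -> [47]
peek()->47
peek()->47
push(35) -> [47, 35]
push(31) -> [47, 35, 31]
pop()->31, [47, 35]
push(20) -> [47, 35, 20]
push(6) -> [47, 35, 20, 6]

Final stack: [47, 35, 20, 6]


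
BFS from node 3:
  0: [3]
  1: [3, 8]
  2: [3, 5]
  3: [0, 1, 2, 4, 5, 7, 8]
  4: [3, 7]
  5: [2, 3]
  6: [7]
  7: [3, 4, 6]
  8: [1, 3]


Visit 3, enqueue [0, 1, 2, 4, 5, 7, 8]
Visit 0, enqueue []
Visit 1, enqueue []
Visit 2, enqueue []
Visit 4, enqueue []
Visit 5, enqueue []
Visit 7, enqueue [6]
Visit 8, enqueue []
Visit 6, enqueue []

BFS order: [3, 0, 1, 2, 4, 5, 7, 8, 6]


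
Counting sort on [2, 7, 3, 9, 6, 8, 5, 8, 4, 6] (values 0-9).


Input: [2, 7, 3, 9, 6, 8, 5, 8, 4, 6]
Counts: [0, 0, 1, 1, 1, 1, 2, 1, 2, 1]

Sorted: [2, 3, 4, 5, 6, 6, 7, 8, 8, 9]


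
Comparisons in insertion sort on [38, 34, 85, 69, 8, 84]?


Algorithm: insertion sort
Input: [38, 34, 85, 69, 8, 84]
Sorted: [8, 34, 38, 69, 84, 85]

10


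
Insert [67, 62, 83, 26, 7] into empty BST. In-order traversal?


Insert 67: root
Insert 62: L from 67
Insert 83: R from 67
Insert 26: L from 67 -> L from 62
Insert 7: L from 67 -> L from 62 -> L from 26

In-order: [7, 26, 62, 67, 83]


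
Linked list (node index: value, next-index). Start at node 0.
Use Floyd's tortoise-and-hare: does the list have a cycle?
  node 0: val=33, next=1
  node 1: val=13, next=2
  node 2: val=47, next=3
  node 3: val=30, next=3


Floyd's tortoise (slow, +1) and hare (fast, +2):
  init: slow=0, fast=0
  step 1: slow=1, fast=2
  step 2: slow=2, fast=3
  step 3: slow=3, fast=3
  slow == fast at node 3: cycle detected

Cycle: yes


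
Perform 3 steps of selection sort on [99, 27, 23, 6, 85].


Initial: [99, 27, 23, 6, 85]
Step 1: min=6 at 3
  Swap: [6, 27, 23, 99, 85]
Step 2: min=23 at 2
  Swap: [6, 23, 27, 99, 85]
Step 3: min=27 at 2
  Swap: [6, 23, 27, 99, 85]

After 3 steps: [6, 23, 27, 99, 85]


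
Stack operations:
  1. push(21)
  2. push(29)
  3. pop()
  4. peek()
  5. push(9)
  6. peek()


push(21) -> [21]
push(29) -> [21, 29]
pop()->29, [21]
peek()->21
push(9) -> [21, 9]
peek()->9

Final stack: [21, 9]


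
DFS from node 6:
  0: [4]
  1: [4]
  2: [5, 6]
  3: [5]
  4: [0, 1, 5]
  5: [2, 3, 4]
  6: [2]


Visit 6, push [2]
Visit 2, push [5]
Visit 5, push [4, 3]
Visit 3, push []
Visit 4, push [1, 0]
Visit 0, push []
Visit 1, push []

DFS order: [6, 2, 5, 3, 4, 0, 1]


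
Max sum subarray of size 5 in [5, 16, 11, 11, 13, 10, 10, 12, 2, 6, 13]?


[0:5]: 56
[1:6]: 61
[2:7]: 55
[3:8]: 56
[4:9]: 47
[5:10]: 40
[6:11]: 43

Max: 61 at [1:6]


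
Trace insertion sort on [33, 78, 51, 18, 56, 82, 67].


Initial: [33, 78, 51, 18, 56, 82, 67]
Insert 78: [33, 78, 51, 18, 56, 82, 67]
Insert 51: [33, 51, 78, 18, 56, 82, 67]
Insert 18: [18, 33, 51, 78, 56, 82, 67]
Insert 56: [18, 33, 51, 56, 78, 82, 67]
Insert 82: [18, 33, 51, 56, 78, 82, 67]
Insert 67: [18, 33, 51, 56, 67, 78, 82]

Sorted: [18, 33, 51, 56, 67, 78, 82]


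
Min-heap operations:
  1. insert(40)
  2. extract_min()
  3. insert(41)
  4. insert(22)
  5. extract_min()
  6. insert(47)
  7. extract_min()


insert(40) -> [40]
extract_min()->40, []
insert(41) -> [41]
insert(22) -> [22, 41]
extract_min()->22, [41]
insert(47) -> [41, 47]
extract_min()->41, [47]

Final heap: [47]


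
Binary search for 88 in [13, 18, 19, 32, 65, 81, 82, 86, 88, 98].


Step 1: lo=0, hi=9, mid=4, val=65
Step 2: lo=5, hi=9, mid=7, val=86
Step 3: lo=8, hi=9, mid=8, val=88

Found at index 8


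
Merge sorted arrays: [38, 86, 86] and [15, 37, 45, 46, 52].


Take 15 from B
Take 37 from B
Take 38 from A
Take 45 from B
Take 46 from B
Take 52 from B

Merged: [15, 37, 38, 45, 46, 52, 86, 86]
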